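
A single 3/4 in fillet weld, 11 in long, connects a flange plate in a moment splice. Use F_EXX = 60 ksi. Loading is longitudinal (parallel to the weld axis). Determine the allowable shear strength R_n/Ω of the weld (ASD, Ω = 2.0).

Effective throat t_e = 0.707 × 0.75 = 0.5302 in.
Total length L = 11 in; A_we = 0.5302 × 11 = 5.833 in².
F_nw = 0.6 F_EXX = 0.6 × 60 = 36 ksi.
R_n = 36 × 5.833 = 210 kip; R_n/Ω = 210/2.0 = 105 kip.

R_n/Ω ≈ 105 kip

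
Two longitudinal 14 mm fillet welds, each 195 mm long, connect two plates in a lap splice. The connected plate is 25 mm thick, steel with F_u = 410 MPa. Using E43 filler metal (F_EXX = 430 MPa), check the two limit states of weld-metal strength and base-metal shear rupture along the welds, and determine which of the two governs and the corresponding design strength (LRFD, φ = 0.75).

t_e = 0.707 × 14 = 9.898 mm; L = 390 mm.
Weld metal: φR_n = 0.75 × 0.6 × 430 × 9.898 × 390 × 10⁻³ = 747 kN.
Base metal (shear rupture): φR_n = 0.75 × 0.6 × 410 × 25 × 390 × 10⁻³ = 1799 kN.
Governing: weld metal.

φR_n ≈ 747 kN (weld metal governs)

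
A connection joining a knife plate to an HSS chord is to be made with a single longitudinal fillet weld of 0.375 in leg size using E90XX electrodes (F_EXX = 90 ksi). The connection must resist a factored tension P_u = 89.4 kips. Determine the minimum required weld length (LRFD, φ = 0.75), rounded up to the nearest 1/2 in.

L = 8.5 in

Throat t_e = 0.707 × 0.375 = 0.2651 in.
φr_n = 0.75 × 0.6 × 90 × 0.2651 = 10.74 kips/in.
L_req = P_u / φr_n = 89.4 / 10.74 = 8.326 in total.
Round up → use L = 8.5 in.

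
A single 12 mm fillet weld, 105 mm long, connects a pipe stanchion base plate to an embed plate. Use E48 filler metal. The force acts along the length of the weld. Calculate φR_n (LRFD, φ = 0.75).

E48XX → F_EXX = 480 MPa.
Effective throat t_e = 0.707 × 12 = 8.484 mm.
Total length L = 105 mm; A_we = 8.484 × 105 = 890.8 mm².
F_nw = 0.6 F_EXX = 0.6 × 480 = 288 MPa.
φR_n = 0.75 × 288 × 890.8 × 10⁻³ = 192.4 kN.

φR_n ≈ 192 kN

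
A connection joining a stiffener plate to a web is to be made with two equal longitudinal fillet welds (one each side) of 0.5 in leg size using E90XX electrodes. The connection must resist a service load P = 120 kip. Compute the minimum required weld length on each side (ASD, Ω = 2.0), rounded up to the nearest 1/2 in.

L = 6.5 in on each side

E90XX → F_EXX = 90 ksi.
Throat t_e = 0.707 × 0.5 = 0.3535 in.
r_n/Ω = (0.6 × 90 × 0.3535) / 2.0 = 9.544 kip/in.
L_req = P / (r_n/Ω) = 120 / 9.544 = 12.57 in total.
Per side: 12.57 / 2 = 6.286 in.
Round up → use L = 6.5 in on each side.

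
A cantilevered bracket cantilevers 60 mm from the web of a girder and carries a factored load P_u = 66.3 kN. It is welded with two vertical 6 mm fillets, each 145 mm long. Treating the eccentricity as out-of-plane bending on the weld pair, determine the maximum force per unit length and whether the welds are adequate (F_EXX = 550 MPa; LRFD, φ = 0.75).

L_w = 2 × 145 = 290 mm; section modulus (unit throat) S = 2 × L²/6 = 7008 mm².
Direct shear f_v = P/L_w = 66.3×10³/290 = 228.6 N/mm.
Moment M = P × e = 66.3×10³ × 60 = 3978000 N·mm; bending f_b = M/S = 567.6 N/mm.
f_max = √(f_v² + f_b²) = √(228.6² + 567.6²) = 611.9 N/mm.
φr_n = 0.75 × 0.6 × 550 × (0.707 × 6) = 1050 N/mm → adequate.

f_max ≈ 612 N/mm; adequate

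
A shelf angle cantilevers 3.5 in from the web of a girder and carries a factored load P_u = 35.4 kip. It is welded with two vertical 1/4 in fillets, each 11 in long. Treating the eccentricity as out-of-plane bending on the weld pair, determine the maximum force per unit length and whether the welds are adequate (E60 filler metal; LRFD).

f_max ≈ 3.47 kip/in; adequate

E60XX → F_EXX = 60 ksi.
L_w = 2 × 11 = 22 in; section modulus (unit throat) S = 2 × L²/6 = 40.33 in².
Direct shear f_v = P/L_w = 35.4/22 = 1.609 kip/in.
Moment M = P × e = 35.4 × 3.5 = 123.9 kip·in; bending f_b = M/S = 3.072 kip/in.
f_max = √(f_v² + f_b²) = √(1.609² + 3.072²) = 3.468 kip/in.
φr_n = 0.75 × 0.6 × 60 × (0.707 × 0.25) = 4.772 kip/in → adequate.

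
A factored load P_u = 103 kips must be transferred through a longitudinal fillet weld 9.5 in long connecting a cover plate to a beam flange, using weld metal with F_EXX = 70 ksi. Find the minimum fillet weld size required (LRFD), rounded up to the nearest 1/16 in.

w = 1/2 in

Total weld length L = 9.5 in.
Required throat t_e = P_u / (φ × 0.6 F_EXX × L) = 103 / (0.75 × 0.6 × 70 × 9.5) = 0.3442 in.
Required leg w = t_e / 0.707 = 0.4868 in → use 1/2 in.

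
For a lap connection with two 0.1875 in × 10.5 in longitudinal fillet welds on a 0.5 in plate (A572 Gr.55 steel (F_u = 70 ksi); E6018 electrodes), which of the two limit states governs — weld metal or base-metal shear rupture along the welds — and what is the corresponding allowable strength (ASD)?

E60XX → F_EXX = 60 ksi.
t_e = 0.707 × 0.1875 = 0.1326 in; L = 21 in.
Weld metal: R_n/Ω = (1/2.0) × 0.6 × 60 × 0.1326 × 21 = 50.11 kips.
Base metal (shear rupture): R_n/Ω = (1/2.0) × 0.6 × 70 × 0.5 × 21 = 220.5 kips.
Governing: weld metal.

R_n/Ω ≈ 50.1 kips (weld metal governs)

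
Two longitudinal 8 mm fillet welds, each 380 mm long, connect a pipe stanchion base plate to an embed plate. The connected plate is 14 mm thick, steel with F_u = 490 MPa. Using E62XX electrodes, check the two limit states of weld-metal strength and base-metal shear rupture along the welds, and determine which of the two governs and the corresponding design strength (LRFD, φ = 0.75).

φR_n ≈ 1200 kN (weld metal governs)

E62XX → F_EXX = 620 MPa.
t_e = 0.707 × 8 = 5.656 mm; L = 760 mm.
Weld metal: φR_n = 0.75 × 0.6 × 620 × 5.656 × 760 × 10⁻³ = 1199 kN.
Base metal (shear rupture): φR_n = 0.75 × 0.6 × 490 × 14 × 760 × 10⁻³ = 2346 kN.
Governing: weld metal.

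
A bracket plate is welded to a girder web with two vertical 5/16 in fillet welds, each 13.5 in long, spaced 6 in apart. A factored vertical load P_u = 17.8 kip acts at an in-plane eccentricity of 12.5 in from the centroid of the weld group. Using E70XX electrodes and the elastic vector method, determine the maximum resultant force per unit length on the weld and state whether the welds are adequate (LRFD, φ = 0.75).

f_max ≈ 2.85 kip/in; adequate

E70XX → F_EXX = 70 ksi.
Total weld length L_w = 27 in. Treat welds as unit-width lines.
Polar moment about centroid: J = 2[d³/12 + d(b/2)²] = 2[13.5³/12 + 13.5×3²] = 653.1 in³.
Direct shear f_v = P/L_w = 17.8 / 27 = 0.6593 kip/in (vertical).
Torsion M = P·e = 17.8 × 12.5 = 222.5 kip·in.
Critical point at (x, y) = (3, 6.75) from centroid. f_tx = M·y/J = 2.3 kip/in; f_ty = M·x/J = 1.022 kip/in.
Resultant f_max = √[f_tx² + (f_v + f_ty)²] = √[2.3² + (0.6593 + 1.022)²] = 2.849 kip/in.
Capacity per unit length: φr_n = 0.75 × 0.6 × 70 × (0.707 × 0.3125) = 6.96 kip/in.
2.849 ≤ 6.96 → adequate.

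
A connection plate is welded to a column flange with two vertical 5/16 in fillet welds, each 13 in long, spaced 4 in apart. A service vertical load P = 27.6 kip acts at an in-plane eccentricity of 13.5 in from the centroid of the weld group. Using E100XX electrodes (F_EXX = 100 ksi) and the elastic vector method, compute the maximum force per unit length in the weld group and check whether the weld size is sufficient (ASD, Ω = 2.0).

Total weld length L_w = 26 in. Treat welds as unit-width lines.
Polar moment about centroid: J = 2[d³/12 + d(b/2)²] = 2[13³/12 + 13×2²] = 470.2 in³.
Direct shear f_v = P/L_w = 27.6 / 26 = 1.062 kip/in (vertical).
Torsion M = P·e = 27.6 × 13.5 = 372.6 kip·in.
Critical point at (x, y) = (2, 6.5) from centroid. f_tx = M·y/J = 5.151 kip/in; f_ty = M·x/J = 1.585 kip/in.
Resultant f_max = √[f_tx² + (f_v + f_ty)²] = √[5.151² + (1.062 + 1.585)²] = 5.791 kip/in.
Capacity per unit length: r_n/Ω = (1/2.0) × 0.6 × 100 × (0.707 × 0.3125) = 6.628 kip/in.
5.791 ≤ 6.628 → adequate.

f_max ≈ 5.79 kip/in; adequate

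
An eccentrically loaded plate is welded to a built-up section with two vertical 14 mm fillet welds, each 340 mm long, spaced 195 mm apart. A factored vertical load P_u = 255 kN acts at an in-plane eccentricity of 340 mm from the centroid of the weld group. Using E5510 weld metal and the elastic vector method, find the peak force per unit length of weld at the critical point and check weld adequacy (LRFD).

E55XX → F_EXX = 550 MPa.
Total weld length L_w = 680 mm. Treat welds as unit-width lines.
Polar moment about centroid: J = 2[d³/12 + d(b/2)²] = 2[340³/12 + 340×97.5²] = 13010000 mm³.
Direct shear f_v = P/L_w = 255×10³ / 680 = 375 N/mm (vertical).
Torsion M = P·e = 255×10³ × 340 = 86700000 N·mm.
Critical point at (x, y) = (97.5, 170) from centroid. f_tx = M·y/J = 1132 N/mm; f_ty = M·x/J = 649.5 N/mm.
Resultant f_max = √[f_tx² + (f_v + f_ty)²] = √[1132² + (375 + 649.5)²] = 1527 N/mm.
Capacity per unit length: φr_n = 0.75 × 0.6 × 550 × (0.707 × 14) = 2450 N/mm.
1527 ≤ 2450 → adequate.

f_max ≈ 1530 N/mm; adequate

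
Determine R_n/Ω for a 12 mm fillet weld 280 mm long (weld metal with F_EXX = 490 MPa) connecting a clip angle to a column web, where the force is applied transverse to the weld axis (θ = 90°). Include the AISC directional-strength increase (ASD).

t_e = 0.707 × 12 = 8.484 mm; A_we = 8.484 × 280 = 2376 mm².
Directional factor: 1.0 + 0.5 sin^1.5(90°) = 1.5.
F_nw = 0.6 × 490 × 1.5 = 441 MPa.
R_n/Ω = (441 × 2376) / 2.0 × 10⁻³ = 523.8 kN.

R_n/Ω ≈ 524 kN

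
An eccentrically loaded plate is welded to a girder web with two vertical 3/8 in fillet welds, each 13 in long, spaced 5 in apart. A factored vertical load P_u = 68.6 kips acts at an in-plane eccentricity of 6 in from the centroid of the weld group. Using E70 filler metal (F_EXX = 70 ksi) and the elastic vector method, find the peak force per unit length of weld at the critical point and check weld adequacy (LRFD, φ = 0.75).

Total weld length L_w = 26 in. Treat welds as unit-width lines.
Polar moment about centroid: J = 2[d³/12 + d(b/2)²] = 2[13³/12 + 13×2.5²] = 528.7 in³.
Direct shear f_v = P/L_w = 68.6 / 26 = 2.638 kip/in (vertical).
Torsion M = P·e = 68.6 × 6 = 411.6 kip·in.
Critical point at (x, y) = (2.5, 6.5) from centroid. f_tx = M·y/J = 5.061 kip/in; f_ty = M·x/J = 1.946 kip/in.
Resultant f_max = √[f_tx² + (f_v + f_ty)²] = √[5.061² + (2.638 + 1.946)²] = 6.829 kip/in.
Capacity per unit length: φr_n = 0.75 × 0.6 × 70 × (0.707 × 0.375) = 8.351 kip/in.
6.829 ≤ 8.351 → adequate.

f_max ≈ 6.83 kip/in; adequate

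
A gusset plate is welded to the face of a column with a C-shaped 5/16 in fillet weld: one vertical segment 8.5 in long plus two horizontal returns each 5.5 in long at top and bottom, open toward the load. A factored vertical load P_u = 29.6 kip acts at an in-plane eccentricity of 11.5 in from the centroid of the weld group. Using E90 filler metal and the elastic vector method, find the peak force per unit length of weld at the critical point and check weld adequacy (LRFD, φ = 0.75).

f_max ≈ 7.41 kip/in; adequate

E90XX → F_EXX = 90 ksi.
Total weld length L_w = 19.5 in. Treat welds as unit-width lines.
Centroid: x̄ = 2×5.5×2.75 / 19.5 = 1.551 in from the vertical weld.
Polar moment about centroid: J = I_x + I_y = [8.5³/12 + 2×5.5×4.25²] + [8.5×1.551² + 2(5.5³/12 + 5.5×1.199²)] = 313.9 in³.
Direct shear f_v = P/L_w = 29.6 / 19.5 = 1.518 kip/in (vertical).
Torsion M = P·e = 29.6 × 11.5 = 340.4 kip·in.
Critical point at (x, y) = (3.949, 4.25) from centroid. f_tx = M·y/J = 4.609 kip/in; f_ty = M·x/J = 4.283 kip/in.
Resultant f_max = √[f_tx² + (f_v + f_ty)²] = √[4.609² + (1.518 + 4.283)²] = 7.409 kip/in.
Capacity per unit length: φr_n = 0.75 × 0.6 × 90 × (0.707 × 0.3125) = 8.948 kip/in.
7.409 ≤ 8.948 → adequate.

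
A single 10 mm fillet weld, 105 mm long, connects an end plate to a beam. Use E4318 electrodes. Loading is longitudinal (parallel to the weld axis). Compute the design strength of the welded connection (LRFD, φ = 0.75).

E43XX → F_EXX = 430 MPa.
Effective throat t_e = 0.707 × 10 = 7.07 mm.
Total length L = 105 mm; A_we = 7.07 × 105 = 742.3 mm².
F_nw = 0.6 F_EXX = 0.6 × 430 = 258 MPa.
φR_n = 0.75 × 258 × 742.3 × 10⁻³ = 143.6 kN.

φR_n ≈ 144 kN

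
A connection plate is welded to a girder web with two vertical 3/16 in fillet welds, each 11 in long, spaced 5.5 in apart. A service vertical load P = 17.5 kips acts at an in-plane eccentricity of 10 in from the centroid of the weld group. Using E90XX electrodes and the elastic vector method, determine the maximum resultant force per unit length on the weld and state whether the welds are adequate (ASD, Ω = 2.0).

f_max ≈ 3.21 kip/in; adequate

E90XX → F_EXX = 90 ksi.
Total weld length L_w = 22 in. Treat welds as unit-width lines.
Polar moment about centroid: J = 2[d³/12 + d(b/2)²] = 2[11³/12 + 11×2.75²] = 388.2 in³.
Direct shear f_v = P/L_w = 17.5 / 22 = 0.7955 kip/in (vertical).
Torsion M = P·e = 17.5 × 10 = 175 kip·in.
Critical point at (x, y) = (2.75, 5.5) from centroid. f_tx = M·y/J = 2.479 kip/in; f_ty = M·x/J = 1.24 kip/in.
Resultant f_max = √[f_tx² + (f_v + f_ty)²] = √[2.479² + (0.7955 + 1.24)²] = 3.208 kip/in.
Capacity per unit length: r_n/Ω = (1/2.0) × 0.6 × 90 × (0.707 × 0.1875) = 3.579 kip/in.
3.208 ≤ 3.579 → adequate.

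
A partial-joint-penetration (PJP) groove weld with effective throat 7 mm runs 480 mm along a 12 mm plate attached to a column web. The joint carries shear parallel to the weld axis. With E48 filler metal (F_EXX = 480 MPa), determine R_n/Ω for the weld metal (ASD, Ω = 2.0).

Effective throat (given) t_e = 7 mm.
A_we = 7 × 480 = 3360 mm².
F_nw = 0.6 F_EXX = 288 MPa.
R_n/Ω = (288 × 3360) / 2.0 × 10⁻³ = 483.8 kN.

R_n/Ω ≈ 484 kN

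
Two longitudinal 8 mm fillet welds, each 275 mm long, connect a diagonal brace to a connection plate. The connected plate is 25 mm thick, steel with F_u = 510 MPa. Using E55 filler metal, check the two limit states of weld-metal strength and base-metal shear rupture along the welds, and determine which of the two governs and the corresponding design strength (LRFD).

E55XX → F_EXX = 550 MPa.
t_e = 0.707 × 8 = 5.656 mm; L = 550 mm.
Weld metal: φR_n = 0.75 × 0.6 × 550 × 5.656 × 550 × 10⁻³ = 769.9 kN.
Base metal (shear rupture): φR_n = 0.75 × 0.6 × 510 × 25 × 550 × 10⁻³ = 3156 kN.
Governing: weld metal.

φR_n ≈ 770 kN (weld metal governs)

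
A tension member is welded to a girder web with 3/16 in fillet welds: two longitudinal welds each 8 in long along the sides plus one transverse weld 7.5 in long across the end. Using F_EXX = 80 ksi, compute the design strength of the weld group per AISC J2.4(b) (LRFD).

φR_n ≈ 119 kip

t_e = 0.707 × 0.1875 = 0.1326 in.
R_nwl = 0.6 × 80 × 0.1326 × 16 = 101.8 kip (longitudinal, 2 welds).
R_nwt = 0.6 × 80 × 0.1326 × 7.5 = 47.72 kip (transverse, base value).
(i) R_nwl + R_nwt = 149.5 kip; (ii) 0.85 R_nwl + 1.5 R_nwt = 158.1 kip.
R_n = max = 158.1 kip [governs: (ii)]; φR_n = 118.6 kip.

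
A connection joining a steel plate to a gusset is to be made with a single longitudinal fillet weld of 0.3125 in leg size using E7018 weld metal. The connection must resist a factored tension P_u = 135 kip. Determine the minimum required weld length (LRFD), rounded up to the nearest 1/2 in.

E70XX → F_EXX = 70 ksi.
Throat t_e = 0.707 × 0.3125 = 0.2209 in.
φr_n = 0.75 × 0.6 × 70 × 0.2209 = 6.96 kip/in.
L_req = P_u / φr_n = 135 / 6.96 = 19.4 in total.
Round up → use L = 19.5 in.

L = 19.5 in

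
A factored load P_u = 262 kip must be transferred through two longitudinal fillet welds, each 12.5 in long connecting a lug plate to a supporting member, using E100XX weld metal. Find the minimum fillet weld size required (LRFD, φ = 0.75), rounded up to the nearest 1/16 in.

w = 3/8 in

E100XX → F_EXX = 100 ksi.
Total weld length L = 25 in.
Required throat t_e = P_u / (φ × 0.6 F_EXX × L) = 262 / (0.75 × 0.6 × 100 × 25) = 0.2329 in.
Required leg w = t_e / 0.707 = 0.3294 in → use 3/8 in.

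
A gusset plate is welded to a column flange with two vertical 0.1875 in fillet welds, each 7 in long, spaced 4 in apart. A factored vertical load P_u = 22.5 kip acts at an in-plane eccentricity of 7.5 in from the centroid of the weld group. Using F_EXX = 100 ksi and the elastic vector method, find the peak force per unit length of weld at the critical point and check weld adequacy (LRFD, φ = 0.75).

f_max ≈ 6.95 kip/in; NOT adequate

Total weld length L_w = 14 in. Treat welds as unit-width lines.
Polar moment about centroid: J = 2[d³/12 + d(b/2)²] = 2[7³/12 + 7×2²] = 113.2 in³.
Direct shear f_v = P/L_w = 22.5 / 14 = 1.607 kip/in (vertical).
Torsion M = P·e = 22.5 × 7.5 = 168.75 kip·in.
Critical point at (x, y) = (2, 3.5) from centroid. f_tx = M·y/J = 5.219 kip/in; f_ty = M·x/J = 2.982 kip/in.
Resultant f_max = √[f_tx² + (f_v + f_ty)²] = √[5.219² + (1.607 + 2.982)²] = 6.95 kip/in.
Capacity per unit length: φr_n = 0.75 × 0.6 × 100 × (0.707 × 0.1875) = 5.965 kip/in.
6.95 > 5.965 → NOT adequate.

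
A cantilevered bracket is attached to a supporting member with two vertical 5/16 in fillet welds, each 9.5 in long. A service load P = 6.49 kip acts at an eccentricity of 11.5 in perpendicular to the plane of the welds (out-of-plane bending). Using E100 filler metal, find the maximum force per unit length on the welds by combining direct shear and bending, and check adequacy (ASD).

f_max ≈ 2.5 kip/in; adequate

E100XX → F_EXX = 100 ksi.
L_w = 2 × 9.5 = 19 in; section modulus (unit throat) S = 2 × L²/6 = 30.08 in².
Direct shear f_v = P/L_w = 6.49/19 = 0.3416 kip/in.
Moment M = P × e = 6.49 × 11.5 = 74.635 kip·in; bending f_b = M/S = 2.481 kip/in.
f_max = √(f_v² + f_b²) = √(0.3416² + 2.481²) = 2.504 kip/in.
r_n/Ω = (1/2.0) × 0.6 × 100 × (0.707 × 0.3125) = 6.628 kip/in → adequate.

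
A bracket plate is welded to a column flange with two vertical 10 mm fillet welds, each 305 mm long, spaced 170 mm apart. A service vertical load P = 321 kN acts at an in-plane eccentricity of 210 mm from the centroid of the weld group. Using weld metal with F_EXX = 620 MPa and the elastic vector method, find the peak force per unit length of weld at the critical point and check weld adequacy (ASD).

f_max ≈ 1610 N/mm; NOT adequate

Total weld length L_w = 610 mm. Treat welds as unit-width lines.
Polar moment about centroid: J = 2[d³/12 + d(b/2)²] = 2[305³/12 + 305×85²] = 9136000 mm³.
Direct shear f_v = P/L_w = 321×10³ / 610 = 526.2 N/mm (vertical).
Torsion M = P·e = 321×10³ × 210 = 67410000 N·mm.
Critical point at (x, y) = (85, 152.5) from centroid. f_tx = M·y/J = 1125 N/mm; f_ty = M·x/J = 627.2 N/mm.
Resultant f_max = √[f_tx² + (f_v + f_ty)²] = √[1125² + (526.2 + 627.2)²] = 1611 N/mm.
Capacity per unit length: r_n/Ω = (1/2.0) × 0.6 × 620 × (0.707 × 10) = 1315 N/mm.
1611 > 1315 → NOT adequate.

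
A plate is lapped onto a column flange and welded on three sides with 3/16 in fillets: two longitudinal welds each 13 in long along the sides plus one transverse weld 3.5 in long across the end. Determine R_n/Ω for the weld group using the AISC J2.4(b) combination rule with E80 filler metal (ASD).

E80XX → F_EXX = 80 ksi.
t_e = 0.707 × 0.1875 = 0.1326 in.
R_nwl = 0.6 × 80 × 0.1326 × 26 = 165.4 kips (longitudinal, 2 welds).
R_nwt = 0.6 × 80 × 0.1326 × 3.5 = 22.27 kips (transverse, base value).
(i) R_nwl + R_nwt = 187.7 kips; (ii) 0.85 R_nwl + 1.5 R_nwt = 174 kips.
R_n = max = 187.7 kips [governs: (i)]; R_n/Ω = 93.85 kips.

R_n/Ω ≈ 93.9 kips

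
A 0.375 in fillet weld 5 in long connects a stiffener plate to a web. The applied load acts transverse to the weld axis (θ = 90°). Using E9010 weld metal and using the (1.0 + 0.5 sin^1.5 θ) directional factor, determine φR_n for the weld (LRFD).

φR_n ≈ 80.5 kip

E90XX → F_EXX = 90 ksi.
t_e = 0.707 × 0.375 = 0.2651 in; A_we = 0.2651 × 5 = 1.326 in².
Directional factor: 1.0 + 0.5 sin^1.5(90°) = 1.5.
F_nw = 0.6 × 90 × 1.5 = 81 ksi.
φR_n = 0.75 × 81 × 1.326 = 80.53 kip.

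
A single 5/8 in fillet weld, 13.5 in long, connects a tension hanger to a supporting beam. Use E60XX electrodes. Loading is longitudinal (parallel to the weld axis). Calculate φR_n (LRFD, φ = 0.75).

E60XX → F_EXX = 60 ksi.
Effective throat t_e = 0.707 × 0.625 = 0.4419 in.
Total length L = 13.5 in; A_we = 0.4419 × 13.5 = 5.965 in².
F_nw = 0.6 F_EXX = 0.6 × 60 = 36 ksi.
φR_n = 0.75 × 36 × 5.965 = 161.1 kips.

φR_n ≈ 161 kips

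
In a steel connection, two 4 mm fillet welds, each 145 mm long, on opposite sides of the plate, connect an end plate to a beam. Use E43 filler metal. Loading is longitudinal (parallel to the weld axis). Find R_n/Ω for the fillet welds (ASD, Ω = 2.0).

E43XX → F_EXX = 430 MPa.
Effective throat t_e = 0.707 × 4 = 2.828 mm.
Total length L = 290 mm; A_we = 2.828 × 290 = 820.1 mm².
F_nw = 0.6 F_EXX = 0.6 × 430 = 258 MPa.
R_n = 258 × 820.1 × 10⁻³ = 211.6 kN; R_n/Ω = 211.6/2.0 = 105.8 kN.

R_n/Ω ≈ 106 kN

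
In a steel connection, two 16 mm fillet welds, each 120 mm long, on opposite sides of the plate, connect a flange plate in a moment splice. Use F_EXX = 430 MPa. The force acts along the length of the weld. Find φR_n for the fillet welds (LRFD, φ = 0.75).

φR_n ≈ 525 kN

Effective throat t_e = 0.707 × 16 = 11.31 mm.
Total length L = 240 mm; A_we = 11.31 × 240 = 2715 mm².
F_nw = 0.6 F_EXX = 0.6 × 430 = 258 MPa.
φR_n = 0.75 × 258 × 2715 × 10⁻³ = 525.3 kN.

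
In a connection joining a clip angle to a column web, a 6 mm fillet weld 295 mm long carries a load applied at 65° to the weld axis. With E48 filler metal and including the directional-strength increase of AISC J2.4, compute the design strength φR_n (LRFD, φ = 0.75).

E48XX → F_EXX = 480 MPa.
t_e = 0.707 × 6 = 4.242 mm; A_we = 4.242 × 295 = 1251 mm².
Directional factor: 1.0 + 0.5 sin^1.5(65°) = 1.431.
F_nw = 0.6 × 480 × 1.431 = 412.2 MPa.
φR_n = 0.75 × 412.2 × 1251 × 10⁻³ = 386.9 kN.

φR_n ≈ 387 kN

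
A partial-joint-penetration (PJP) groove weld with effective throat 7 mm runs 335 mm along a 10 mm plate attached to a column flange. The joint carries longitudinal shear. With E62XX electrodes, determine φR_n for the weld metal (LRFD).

E62XX → F_EXX = 620 MPa.
Effective throat (given) t_e = 7 mm.
A_we = 7 × 335 = 2345 mm².
F_nw = 0.6 F_EXX = 372 MPa.
φR_n = 0.75 × 372 × 2345 × 10⁻³ = 654.3 kN.

φR_n ≈ 654 kN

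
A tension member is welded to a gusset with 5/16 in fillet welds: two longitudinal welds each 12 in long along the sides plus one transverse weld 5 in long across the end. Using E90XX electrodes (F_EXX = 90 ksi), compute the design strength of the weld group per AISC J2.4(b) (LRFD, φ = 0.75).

φR_n ≈ 259 kip

t_e = 0.707 × 0.3125 = 0.2209 in.
R_nwl = 0.6 × 90 × 0.2209 × 24 = 286.3 kip (longitudinal, 2 welds).
R_nwt = 0.6 × 90 × 0.2209 × 5 = 59.65 kip (transverse, base value).
(i) R_nwl + R_nwt = 346 kip; (ii) 0.85 R_nwl + 1.5 R_nwt = 332.9 kip.
R_n = max = 346 kip [governs: (i)]; φR_n = 259.5 kip.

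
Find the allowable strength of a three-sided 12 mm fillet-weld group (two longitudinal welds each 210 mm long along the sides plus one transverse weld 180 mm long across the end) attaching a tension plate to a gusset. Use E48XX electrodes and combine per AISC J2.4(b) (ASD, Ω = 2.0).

R_n/Ω ≈ 766 kN

E48XX → F_EXX = 480 MPa.
t_e = 0.707 × 12 = 8.484 mm.
R_nwl = 0.6 × 480 × 8.484 × 420 × 10⁻³ = 1026 kN (longitudinal, 2 welds).
R_nwt = 0.6 × 480 × 8.484 × 180 × 10⁻³ = 439.8 kN (transverse, base value).
(i) R_nwl + R_nwt = 1466 kN; (ii) 0.85 R_nwl + 1.5 R_nwt = 1532 kN.
R_n = max = 1532 kN [governs: (ii)]; R_n/Ω = 766 kN.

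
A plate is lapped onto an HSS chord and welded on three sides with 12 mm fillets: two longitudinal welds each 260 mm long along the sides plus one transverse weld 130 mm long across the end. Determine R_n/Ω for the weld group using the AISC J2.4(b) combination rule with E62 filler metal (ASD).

R_n/Ω ≈ 1030 kN

E62XX → F_EXX = 620 MPa.
t_e = 0.707 × 12 = 8.484 mm.
R_nwl = 0.6 × 620 × 8.484 × 520 × 10⁻³ = 1641 kN (longitudinal, 2 welds).
R_nwt = 0.6 × 620 × 8.484 × 130 × 10⁻³ = 410.3 kN (transverse, base value).
(i) R_nwl + R_nwt = 2051 kN; (ii) 0.85 R_nwl + 1.5 R_nwt = 2010 kN.
R_n = max = 2051 kN [governs: (i)]; R_n/Ω = 1026 kN.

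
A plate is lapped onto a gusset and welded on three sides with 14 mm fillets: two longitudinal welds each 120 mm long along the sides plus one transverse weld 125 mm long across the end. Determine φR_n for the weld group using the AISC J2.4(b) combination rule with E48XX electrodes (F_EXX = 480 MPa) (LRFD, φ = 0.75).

φR_n ≈ 837 kN

t_e = 0.707 × 14 = 9.898 mm.
R_nwl = 0.6 × 480 × 9.898 × 240 × 10⁻³ = 684.1 kN (longitudinal, 2 welds).
R_nwt = 0.6 × 480 × 9.898 × 125 × 10⁻³ = 356.3 kN (transverse, base value).
(i) R_nwl + R_nwt = 1040 kN; (ii) 0.85 R_nwl + 1.5 R_nwt = 1116 kN.
R_n = max = 1116 kN [governs: (ii)]; φR_n = 837 kN.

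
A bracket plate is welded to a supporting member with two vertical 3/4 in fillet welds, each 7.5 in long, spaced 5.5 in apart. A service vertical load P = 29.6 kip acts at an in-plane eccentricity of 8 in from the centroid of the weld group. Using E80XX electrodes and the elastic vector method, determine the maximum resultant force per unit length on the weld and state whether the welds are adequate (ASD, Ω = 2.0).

f_max ≈ 7.33 kip/in; adequate

E80XX → F_EXX = 80 ksi.
Total weld length L_w = 15 in. Treat welds as unit-width lines.
Polar moment about centroid: J = 2[d³/12 + d(b/2)²] = 2[7.5³/12 + 7.5×2.75²] = 183.8 in³.
Direct shear f_v = P/L_w = 29.6 / 15 = 1.973 kip/in (vertical).
Torsion M = P·e = 29.6 × 8 = 236.8 kip·in.
Critical point at (x, y) = (2.75, 3.75) from centroid. f_tx = M·y/J = 4.833 kip/in; f_ty = M·x/J = 3.544 kip/in.
Resultant f_max = √[f_tx² + (f_v + f_ty)²] = √[4.833² + (1.973 + 3.544)²] = 7.335 kip/in.
Capacity per unit length: r_n/Ω = (1/2.0) × 0.6 × 80 × (0.707 × 0.75) = 12.73 kip/in.
7.335 ≤ 12.73 → adequate.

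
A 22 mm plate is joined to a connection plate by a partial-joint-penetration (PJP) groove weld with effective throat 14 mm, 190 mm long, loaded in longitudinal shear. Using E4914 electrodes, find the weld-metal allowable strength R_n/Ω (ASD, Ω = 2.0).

E49XX → F_EXX = 490 MPa.
Effective throat (given) t_e = 14 mm.
A_we = 14 × 190 = 2660 mm².
F_nw = 0.6 F_EXX = 294 MPa.
R_n/Ω = (294 × 2660) / 2.0 × 10⁻³ = 391 kN.

R_n/Ω ≈ 391 kN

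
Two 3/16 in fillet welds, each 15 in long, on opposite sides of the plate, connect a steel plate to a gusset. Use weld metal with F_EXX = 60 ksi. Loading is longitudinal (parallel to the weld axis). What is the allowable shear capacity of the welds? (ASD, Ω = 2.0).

Effective throat t_e = 0.707 × 0.1875 = 0.1326 in.
Total length L = 30 in; A_we = 0.1326 × 30 = 3.977 in².
F_nw = 0.6 F_EXX = 0.6 × 60 = 36 ksi.
R_n = 36 × 3.977 = 143.2 kip; R_n/Ω = 143.2/2.0 = 71.58 kip.

R_n/Ω ≈ 71.6 kip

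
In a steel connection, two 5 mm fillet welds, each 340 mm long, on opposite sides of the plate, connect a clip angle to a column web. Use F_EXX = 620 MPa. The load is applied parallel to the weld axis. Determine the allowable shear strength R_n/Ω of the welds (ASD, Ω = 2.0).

R_n/Ω ≈ 447 kN

Effective throat t_e = 0.707 × 5 = 3.535 mm.
Total length L = 680 mm; A_we = 3.535 × 680 = 2404 mm².
F_nw = 0.6 F_EXX = 0.6 × 620 = 372 MPa.
R_n = 372 × 2404 × 10⁻³ = 894.2 kN; R_n/Ω = 894.2/2.0 = 447.1 kN.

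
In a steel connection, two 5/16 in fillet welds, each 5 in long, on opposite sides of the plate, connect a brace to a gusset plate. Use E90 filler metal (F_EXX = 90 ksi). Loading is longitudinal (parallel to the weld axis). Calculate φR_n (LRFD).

φR_n ≈ 89.5 kip

Effective throat t_e = 0.707 × 0.3125 = 0.2209 in.
Total length L = 10 in; A_we = 0.2209 × 10 = 2.209 in².
F_nw = 0.6 F_EXX = 0.6 × 90 = 54 ksi.
φR_n = 0.75 × 54 × 2.209 = 89.48 kip.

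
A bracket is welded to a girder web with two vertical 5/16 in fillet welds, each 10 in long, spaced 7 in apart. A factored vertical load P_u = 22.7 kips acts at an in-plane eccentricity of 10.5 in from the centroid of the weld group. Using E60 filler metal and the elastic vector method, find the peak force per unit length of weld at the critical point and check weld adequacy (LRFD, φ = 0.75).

f_max ≈ 4.29 kip/in; adequate

E60XX → F_EXX = 60 ksi.
Total weld length L_w = 20 in. Treat welds as unit-width lines.
Polar moment about centroid: J = 2[d³/12 + d(b/2)²] = 2[10³/12 + 10×3.5²] = 411.7 in³.
Direct shear f_v = P/L_w = 22.7 / 20 = 1.135 kip/in (vertical).
Torsion M = P·e = 22.7 × 10.5 = 238.35 kip·in.
Critical point at (x, y) = (3.5, 5) from centroid. f_tx = M·y/J = 2.895 kip/in; f_ty = M·x/J = 2.026 kip/in.
Resultant f_max = √[f_tx² + (f_v + f_ty)²] = √[2.895² + (1.135 + 2.026)²] = 4.287 kip/in.
Capacity per unit length: φr_n = 0.75 × 0.6 × 60 × (0.707 × 0.3125) = 5.965 kip/in.
4.287 ≤ 5.965 → adequate.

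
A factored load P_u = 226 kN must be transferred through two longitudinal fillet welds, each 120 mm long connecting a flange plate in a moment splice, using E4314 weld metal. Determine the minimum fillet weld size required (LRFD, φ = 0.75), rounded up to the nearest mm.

E43XX → F_EXX = 430 MPa.
Total weld length L = 240 mm.
Required throat t_e = P_u / (φ × 0.6 F_EXX × L) = 226 / (0.75 × 0.6 × 430 × 240 × 10⁻³) = 4.866 mm.
Required leg w = t_e / 0.707 = 6.883 mm → use 7 mm.

w = 7 mm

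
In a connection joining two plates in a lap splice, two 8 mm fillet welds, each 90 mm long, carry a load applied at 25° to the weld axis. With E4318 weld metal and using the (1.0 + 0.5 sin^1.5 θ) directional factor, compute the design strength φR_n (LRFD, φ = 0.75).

E43XX → F_EXX = 430 MPa.
t_e = 0.707 × 8 = 5.656 mm; A_we = 5.656 × 180 = 1018 mm².
Directional factor: 1.0 + 0.5 sin^1.5(25°) = 1.137.
F_nw = 0.6 × 430 × 1.137 = 293.4 MPa.
φR_n = 0.75 × 293.4 × 1018 × 10⁻³ = 224.1 kN.

φR_n ≈ 224 kN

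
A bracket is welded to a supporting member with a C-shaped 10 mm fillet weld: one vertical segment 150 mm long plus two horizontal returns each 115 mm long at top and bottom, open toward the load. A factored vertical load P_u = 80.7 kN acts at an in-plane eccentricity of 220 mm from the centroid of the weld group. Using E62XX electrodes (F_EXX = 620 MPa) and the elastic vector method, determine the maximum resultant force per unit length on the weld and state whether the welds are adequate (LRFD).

Total weld length L_w = 380 mm. Treat welds as unit-width lines.
Centroid: x̄ = 2×115×57.5 / 380 = 34.8 mm from the vertical weld.
Polar moment about centroid: J = I_x + I_y = [150³/12 + 2×115×75²] + [150×34.8² + 2(115³/12 + 115×22.7²)] = 2129000 mm³.
Direct shear f_v = P/L_w = 80.7×10³ / 380 = 212.4 N/mm (vertical).
Torsion M = P·e = 80.7×10³ × 220 = 17754000 N·mm.
Critical point at (x, y) = (80.2, 75) from centroid. f_tx = M·y/J = 625.5 N/mm; f_ty = M·x/J = 668.9 N/mm.
Resultant f_max = √[f_tx² + (f_v + f_ty)²] = √[625.5² + (212.4 + 668.9)²] = 1081 N/mm.
Capacity per unit length: φr_n = 0.75 × 0.6 × 620 × (0.707 × 10) = 1973 N/mm.
1081 ≤ 1973 → adequate.

f_max ≈ 1080 N/mm; adequate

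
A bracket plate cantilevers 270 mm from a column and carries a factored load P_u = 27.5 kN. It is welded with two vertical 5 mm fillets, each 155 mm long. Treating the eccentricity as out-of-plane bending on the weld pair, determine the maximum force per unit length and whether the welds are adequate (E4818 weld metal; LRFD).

f_max ≈ 931 N/mm; NOT adequate

E48XX → F_EXX = 480 MPa.
L_w = 2 × 155 = 310 mm; section modulus (unit throat) S = 2 × L²/6 = 8008 mm².
Direct shear f_v = P/L_w = 27.5×10³/310 = 88.71 N/mm.
Moment M = P × e = 27.5×10³ × 270 = 7425000 N·mm; bending f_b = M/S = 927.2 N/mm.
f_max = √(f_v² + f_b²) = √(88.71² + 927.2²) = 931.4 N/mm.
φr_n = 0.75 × 0.6 × 480 × (0.707 × 5) = 763.6 N/mm → NOT adequate.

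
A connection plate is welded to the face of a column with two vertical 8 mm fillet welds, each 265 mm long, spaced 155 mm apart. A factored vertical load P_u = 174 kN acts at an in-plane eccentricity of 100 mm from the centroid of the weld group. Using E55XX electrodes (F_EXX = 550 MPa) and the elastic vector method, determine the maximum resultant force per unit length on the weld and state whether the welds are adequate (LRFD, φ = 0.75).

Total weld length L_w = 530 mm. Treat welds as unit-width lines.
Polar moment about centroid: J = 2[d³/12 + d(b/2)²] = 2[265³/12 + 265×77.5²] = 6285000 mm³.
Direct shear f_v = P/L_w = 174×10³ / 530 = 328.3 N/mm (vertical).
Torsion M = P·e = 174×10³ × 100 = 17400000 N·mm.
Critical point at (x, y) = (77.5, 132.5) from centroid. f_tx = M·y/J = 366.8 N/mm; f_ty = M·x/J = 214.6 N/mm.
Resultant f_max = √[f_tx² + (f_v + f_ty)²] = √[366.8² + (328.3 + 214.6)²] = 655.2 N/mm.
Capacity per unit length: φr_n = 0.75 × 0.6 × 550 × (0.707 × 8) = 1400 N/mm.
655.2 ≤ 1400 → adequate.

f_max ≈ 655 N/mm; adequate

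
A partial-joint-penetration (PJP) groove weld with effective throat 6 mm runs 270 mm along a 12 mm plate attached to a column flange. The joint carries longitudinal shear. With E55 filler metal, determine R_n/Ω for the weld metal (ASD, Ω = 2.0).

R_n/Ω ≈ 267 kN

E55XX → F_EXX = 550 MPa.
Effective throat (given) t_e = 6 mm.
A_we = 6 × 270 = 1620 mm².
F_nw = 0.6 F_EXX = 330 MPa.
R_n/Ω = (330 × 1620) / 2.0 × 10⁻³ = 267.3 kN.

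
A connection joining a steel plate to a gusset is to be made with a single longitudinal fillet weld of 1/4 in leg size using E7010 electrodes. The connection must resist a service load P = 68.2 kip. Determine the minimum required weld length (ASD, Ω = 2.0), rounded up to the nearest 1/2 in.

L = 18.5 in

E70XX → F_EXX = 70 ksi.
Throat t_e = 0.707 × 0.25 = 0.1767 in.
r_n/Ω = (0.6 × 70 × 0.1767) / 2.0 = 3.712 kip/in.
L_req = P / (r_n/Ω) = 68.2 / 3.712 = 18.37 in total.
Round up → use L = 18.5 in.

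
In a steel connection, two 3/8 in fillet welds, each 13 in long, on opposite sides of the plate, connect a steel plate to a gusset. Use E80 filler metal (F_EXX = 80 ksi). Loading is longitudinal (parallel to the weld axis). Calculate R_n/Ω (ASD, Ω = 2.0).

Effective throat t_e = 0.707 × 0.375 = 0.2651 in.
Total length L = 26 in; A_we = 0.2651 × 26 = 6.893 in².
F_nw = 0.6 F_EXX = 0.6 × 80 = 48 ksi.
R_n = 48 × 6.893 = 330.9 kip; R_n/Ω = 330.9/2.0 = 165.4 kip.

R_n/Ω ≈ 165 kip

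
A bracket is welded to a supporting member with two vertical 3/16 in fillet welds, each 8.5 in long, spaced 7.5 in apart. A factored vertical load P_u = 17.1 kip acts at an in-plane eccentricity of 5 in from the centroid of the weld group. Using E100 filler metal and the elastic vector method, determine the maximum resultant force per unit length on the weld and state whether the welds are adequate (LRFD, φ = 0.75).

f_max ≈ 2.22 kip/in; adequate

E100XX → F_EXX = 100 ksi.
Total weld length L_w = 17 in. Treat welds as unit-width lines.
Polar moment about centroid: J = 2[d³/12 + d(b/2)²] = 2[8.5³/12 + 8.5×3.75²] = 341.4 in³.
Direct shear f_v = P/L_w = 17.1 / 17 = 1.006 kip/in (vertical).
Torsion M = P·e = 17.1 × 5 = 85.5 kip·in.
Critical point at (x, y) = (3.75, 4.25) from centroid. f_tx = M·y/J = 1.064 kip/in; f_ty = M·x/J = 0.9391 kip/in.
Resultant f_max = √[f_tx² + (f_v + f_ty)²] = √[1.064² + (1.006 + 0.9391)²] = 2.217 kip/in.
Capacity per unit length: φr_n = 0.75 × 0.6 × 100 × (0.707 × 0.1875) = 5.965 kip/in.
2.217 ≤ 5.965 → adequate.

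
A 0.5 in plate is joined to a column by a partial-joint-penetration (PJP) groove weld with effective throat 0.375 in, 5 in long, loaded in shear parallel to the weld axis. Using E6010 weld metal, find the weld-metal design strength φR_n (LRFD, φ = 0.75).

E60XX → F_EXX = 60 ksi.
Effective throat (given) t_e = 0.375 in.
A_we = 0.375 × 5 = 1.875 in².
F_nw = 0.6 F_EXX = 36 ksi.
φR_n = 0.75 × 36 × 1.875 = 50.62 kip.

φR_n ≈ 50.6 kip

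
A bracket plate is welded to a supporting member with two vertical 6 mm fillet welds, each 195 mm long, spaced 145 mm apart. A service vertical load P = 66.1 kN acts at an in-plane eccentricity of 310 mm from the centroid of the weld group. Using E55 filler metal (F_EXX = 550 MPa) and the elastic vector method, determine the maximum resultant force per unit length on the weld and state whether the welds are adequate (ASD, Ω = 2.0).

f_max ≈ 870 N/mm; NOT adequate

Total weld length L_w = 390 mm. Treat welds as unit-width lines.
Polar moment about centroid: J = 2[d³/12 + d(b/2)²] = 2[195³/12 + 195×72.5²] = 3286000 mm³.
Direct shear f_v = P/L_w = 66.1×10³ / 390 = 169.5 N/mm (vertical).
Torsion M = P·e = 66.1×10³ × 310 = 20491000 N·mm.
Critical point at (x, y) = (72.5, 97.5) from centroid. f_tx = M·y/J = 608 N/mm; f_ty = M·x/J = 452.1 N/mm.
Resultant f_max = √[f_tx² + (f_v + f_ty)²] = √[608² + (169.5 + 452.1)²] = 869.6 N/mm.
Capacity per unit length: r_n/Ω = (1/2.0) × 0.6 × 550 × (0.707 × 6) = 699.9 N/mm.
869.6 > 699.9 → NOT adequate.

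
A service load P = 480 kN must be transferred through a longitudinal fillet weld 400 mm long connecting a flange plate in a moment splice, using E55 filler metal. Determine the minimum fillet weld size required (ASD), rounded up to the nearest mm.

E55XX → F_EXX = 550 MPa.
Total weld length L = 400 mm.
Required throat t_e = P × Ω / (0.6 F_EXX × L) = 480 × 2.0 / (0.6 × 550 × 400 × 10⁻³) = 7.273 mm.
Required leg w = t_e / 0.707 = 10.29 mm → use 11 mm.

w = 11 mm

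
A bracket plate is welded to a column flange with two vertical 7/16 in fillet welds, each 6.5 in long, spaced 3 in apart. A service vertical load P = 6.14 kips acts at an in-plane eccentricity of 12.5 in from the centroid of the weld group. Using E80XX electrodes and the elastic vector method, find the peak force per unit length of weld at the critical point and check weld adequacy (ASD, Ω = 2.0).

f_max ≈ 3.88 kip/in; adequate

E80XX → F_EXX = 80 ksi.
Total weld length L_w = 13 in. Treat welds as unit-width lines.
Polar moment about centroid: J = 2[d³/12 + d(b/2)²] = 2[6.5³/12 + 6.5×1.5²] = 75.02 in³.
Direct shear f_v = P/L_w = 6.14 / 13 = 0.4723 kip/in (vertical).
Torsion M = P·e = 6.14 × 12.5 = 76.75 kip·in.
Critical point at (x, y) = (1.5, 3.25) from centroid. f_tx = M·y/J = 3.325 kip/in; f_ty = M·x/J = 1.535 kip/in.
Resultant f_max = √[f_tx² + (f_v + f_ty)²] = √[3.325² + (0.4723 + 1.535)²] = 3.884 kip/in.
Capacity per unit length: r_n/Ω = (1/2.0) × 0.6 × 80 × (0.707 × 0.4375) = 7.423 kip/in.
3.884 ≤ 7.423 → adequate.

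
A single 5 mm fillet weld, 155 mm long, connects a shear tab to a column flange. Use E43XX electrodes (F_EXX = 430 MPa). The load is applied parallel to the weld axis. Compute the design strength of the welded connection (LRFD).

φR_n ≈ 106 kN

Effective throat t_e = 0.707 × 5 = 3.535 mm.
Total length L = 155 mm; A_we = 3.535 × 155 = 547.9 mm².
F_nw = 0.6 F_EXX = 0.6 × 430 = 258 MPa.
φR_n = 0.75 × 258 × 547.9 × 10⁻³ = 106 kN.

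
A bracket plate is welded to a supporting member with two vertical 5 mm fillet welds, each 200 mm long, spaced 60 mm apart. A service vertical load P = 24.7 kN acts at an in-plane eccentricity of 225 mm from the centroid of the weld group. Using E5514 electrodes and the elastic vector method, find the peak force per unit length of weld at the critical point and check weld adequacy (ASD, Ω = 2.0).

E55XX → F_EXX = 550 MPa.
Total weld length L_w = 400 mm. Treat welds as unit-width lines.
Polar moment about centroid: J = 2[d³/12 + d(b/2)²] = 2[200³/12 + 200×30²] = 1693000 mm³.
Direct shear f_v = P/L_w = 24.7×10³ / 400 = 61.75 N/mm (vertical).
Torsion M = P·e = 24.7×10³ × 225 = 5557500 N·mm.
Critical point at (x, y) = (30, 100) from centroid. f_tx = M·y/J = 328.2 N/mm; f_ty = M·x/J = 98.46 N/mm.
Resultant f_max = √[f_tx² + (f_v + f_ty)²] = √[328.2² + (61.75 + 98.46)²] = 365.2 N/mm.
Capacity per unit length: r_n/Ω = (1/2.0) × 0.6 × 550 × (0.707 × 5) = 583.3 N/mm.
365.2 ≤ 583.3 → adequate.

f_max ≈ 365 N/mm; adequate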